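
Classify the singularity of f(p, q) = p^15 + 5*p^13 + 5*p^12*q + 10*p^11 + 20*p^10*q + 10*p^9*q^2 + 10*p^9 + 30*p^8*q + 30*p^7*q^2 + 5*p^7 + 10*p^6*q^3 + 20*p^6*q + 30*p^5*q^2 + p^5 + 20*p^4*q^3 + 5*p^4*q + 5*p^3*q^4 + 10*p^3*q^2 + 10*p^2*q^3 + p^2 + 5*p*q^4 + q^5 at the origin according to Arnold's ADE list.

A_{4}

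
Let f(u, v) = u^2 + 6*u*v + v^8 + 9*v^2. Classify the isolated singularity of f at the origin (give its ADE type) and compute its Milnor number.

The Hessian of f at 0 has rank 1. Corank 1: A-series; mu = 7 gives A_7.

Type A_{7}, Milnor number mu = 7.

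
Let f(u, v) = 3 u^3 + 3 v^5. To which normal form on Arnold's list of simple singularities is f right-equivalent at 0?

E_8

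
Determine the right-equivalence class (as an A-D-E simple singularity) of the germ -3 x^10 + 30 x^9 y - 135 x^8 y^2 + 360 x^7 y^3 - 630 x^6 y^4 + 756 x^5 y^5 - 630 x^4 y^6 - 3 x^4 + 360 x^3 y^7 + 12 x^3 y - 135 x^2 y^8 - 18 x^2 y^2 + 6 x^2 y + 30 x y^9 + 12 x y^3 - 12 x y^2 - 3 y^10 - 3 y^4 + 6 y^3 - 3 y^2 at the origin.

A_9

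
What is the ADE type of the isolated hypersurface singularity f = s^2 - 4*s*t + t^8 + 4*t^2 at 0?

The Hessian of f at 0 is [[2, -4], [-4, 8]] with rank 1, so corank 1. A Groebner basis of the Jacobian ideal J(f) in C{s,t} is {t^7, s - 2*t}; counting standard monomials gives mu = 7. Corank 1: A-series; mu = 7 gives A_7.

A7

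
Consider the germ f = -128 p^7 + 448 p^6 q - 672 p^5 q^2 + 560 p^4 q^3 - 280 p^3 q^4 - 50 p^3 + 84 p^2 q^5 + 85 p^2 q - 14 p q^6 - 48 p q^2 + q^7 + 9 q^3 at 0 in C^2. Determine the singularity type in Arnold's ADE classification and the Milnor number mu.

Type D8, Milnor number mu = 8.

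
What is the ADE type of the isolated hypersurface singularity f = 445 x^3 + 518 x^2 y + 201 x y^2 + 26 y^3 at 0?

D_4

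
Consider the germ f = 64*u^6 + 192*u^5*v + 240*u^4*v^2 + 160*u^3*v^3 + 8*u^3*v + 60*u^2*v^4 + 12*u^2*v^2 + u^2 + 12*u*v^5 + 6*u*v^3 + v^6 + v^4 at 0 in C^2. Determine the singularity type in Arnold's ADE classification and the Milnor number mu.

The Hessian of f at 0 has rank 1. Corank 1: A-series; mu = 3 gives A_3.

Type A3, Milnor number mu = 3.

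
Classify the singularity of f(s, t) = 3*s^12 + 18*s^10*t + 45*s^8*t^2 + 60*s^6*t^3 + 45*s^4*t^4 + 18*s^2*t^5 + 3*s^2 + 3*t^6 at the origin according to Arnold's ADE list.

A_{5}

The Hessian of f at 0 has rank 1. Corank 1: A-series; mu = 5 gives A_5.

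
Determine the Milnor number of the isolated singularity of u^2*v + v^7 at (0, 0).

The Hessian of f at 0 has rank 0. Corank 2; j^3 = u^2*v has shape L^2 M (L != M), so D-series; mu = 8 gives D_8.

8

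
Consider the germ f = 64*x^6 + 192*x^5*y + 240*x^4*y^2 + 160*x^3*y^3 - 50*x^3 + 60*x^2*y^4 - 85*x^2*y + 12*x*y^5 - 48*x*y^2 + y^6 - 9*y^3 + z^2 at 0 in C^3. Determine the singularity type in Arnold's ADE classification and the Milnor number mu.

The Hessian of f at 0 has rank 1. Corank 2; j^3 = -(2*x + y)*(5*x + 3*y)^2 has shape L^2 M (L != M), so D-series; mu = 7 gives D_7.

Type D_{7}, Milnor number mu = 7.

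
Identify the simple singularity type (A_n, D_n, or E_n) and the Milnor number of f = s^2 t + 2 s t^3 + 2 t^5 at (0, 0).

Type D6, Milnor number mu = 6.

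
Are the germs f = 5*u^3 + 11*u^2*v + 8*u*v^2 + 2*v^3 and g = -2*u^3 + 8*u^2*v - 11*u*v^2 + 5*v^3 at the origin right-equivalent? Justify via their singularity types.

The Hessian of f at 0 has rank 0. Corank 2; j^3 = (u + v)*(5*u^2 + 6*u*v + 2*v^2) splits into three distinct lines over C (the quadratic factor has nonzero discriminant), so D_4. The Hessian of g at 0 has rank 0. Corank 2; j^3 = -(u - v)*(2*u^2 - 6*u*v + 5*v^2) splits into three distinct lines over C (the quadratic factor has nonzero discriminant), so D_4. Both have type D_4, hence right-equivalent.

Yes.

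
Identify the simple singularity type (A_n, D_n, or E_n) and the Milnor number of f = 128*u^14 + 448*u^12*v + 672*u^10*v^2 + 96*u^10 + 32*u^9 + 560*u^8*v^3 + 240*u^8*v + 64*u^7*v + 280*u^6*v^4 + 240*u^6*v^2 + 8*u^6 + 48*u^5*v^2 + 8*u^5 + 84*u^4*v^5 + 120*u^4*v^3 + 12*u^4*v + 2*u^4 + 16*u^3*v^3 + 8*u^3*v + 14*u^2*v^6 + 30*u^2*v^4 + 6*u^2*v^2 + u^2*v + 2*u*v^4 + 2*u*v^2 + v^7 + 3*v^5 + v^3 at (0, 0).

The Hessian of f at 0 has rank 0. Corank 2; j^3 = v*(u + v)^2 has shape L^2 M (L != M), so D-series; mu = 6 gives D_6.

Type D_{6}, Milnor number mu = 6.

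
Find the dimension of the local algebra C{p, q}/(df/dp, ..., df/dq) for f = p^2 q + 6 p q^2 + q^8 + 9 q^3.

9

The Hessian of f at 0 is [[0, 0], [0, 0]] with rank 0, so corank 2. A Groebner basis of the Jacobian ideal J(f) in C{p,q} is {p^2/8 + q^7 - 9*q^2/8, p^3 + 27*q^3, p*q + 3*q^2}; counting standard monomials gives mu = 9. Corank 2; j^3 = q*(p + 3*q)^2 has shape L^2 M (L != M), so D-series; mu = 9 gives D_9.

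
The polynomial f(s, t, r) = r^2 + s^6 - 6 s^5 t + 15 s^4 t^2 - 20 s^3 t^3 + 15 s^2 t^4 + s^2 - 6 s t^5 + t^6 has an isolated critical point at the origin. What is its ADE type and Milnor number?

The Hessian of f at 0 has rank 2. Corank 1: A-series; mu = 5 gives A_5.

Type A_{5}, Milnor number mu = 5.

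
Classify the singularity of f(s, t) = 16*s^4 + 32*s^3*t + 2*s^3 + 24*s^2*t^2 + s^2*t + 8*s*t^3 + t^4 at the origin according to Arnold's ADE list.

The Hessian of f at 0 is [[0, 0], [0, 0]] with rank 0, so corank 2. A Groebner basis of the Jacobian ideal J(f) in C{s,t} is {s*t^2, -s*t/8 + t^3, s^2 + s*t/2}; counting standard monomials gives mu = 5. Corank 2; j^3 = s^2*(2*s + t) has shape L^2 M (L != M), so D-series; mu = 5 gives D_5.

D_{5}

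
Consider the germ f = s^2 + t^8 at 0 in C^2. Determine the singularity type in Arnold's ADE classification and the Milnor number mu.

Type A7, Milnor number mu = 7.

The Hessian of f at 0 has rank 1. Corank 1: A-series; mu = 7 gives A_7.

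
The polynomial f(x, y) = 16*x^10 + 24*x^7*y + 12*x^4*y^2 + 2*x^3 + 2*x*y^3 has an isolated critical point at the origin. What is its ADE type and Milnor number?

Type E7, Milnor number mu = 7.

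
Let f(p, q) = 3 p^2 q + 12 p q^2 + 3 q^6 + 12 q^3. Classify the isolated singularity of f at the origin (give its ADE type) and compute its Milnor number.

Type D7, Milnor number mu = 7.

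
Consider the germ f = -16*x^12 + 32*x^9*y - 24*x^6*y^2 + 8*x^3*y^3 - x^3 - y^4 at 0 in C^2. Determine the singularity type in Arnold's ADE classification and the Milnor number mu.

The Hessian of f at 0 has rank 0. Corank 2; j^3 = -x^3 is a perfect cube, so E-series; the 4-jet and mu = 6 give E_6.

Type E_6, Milnor number mu = 6.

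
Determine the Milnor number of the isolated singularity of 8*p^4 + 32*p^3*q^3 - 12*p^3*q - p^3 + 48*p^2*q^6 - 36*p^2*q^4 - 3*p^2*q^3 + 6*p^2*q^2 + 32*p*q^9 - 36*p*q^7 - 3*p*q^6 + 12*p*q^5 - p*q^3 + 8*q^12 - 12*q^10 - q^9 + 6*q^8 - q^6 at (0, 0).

The Hessian of f at 0 has rank 0. Corank 2; j^3 = -p^3 is a perfect cube, so E-series; the 4-jet and mu = 7 give E_7.

7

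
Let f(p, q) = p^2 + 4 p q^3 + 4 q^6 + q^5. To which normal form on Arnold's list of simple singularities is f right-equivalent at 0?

A_4

The Hessian of f at 0 is [[2, 0], [0, 0]] with rank 1, so corank 1. A Groebner basis of the Jacobian ideal J(f) in C{p,q} is {p/2 + q^3, p^2, p*q}; counting standard monomials gives mu = 4. Corank 1: A-series; mu = 4 gives A_4.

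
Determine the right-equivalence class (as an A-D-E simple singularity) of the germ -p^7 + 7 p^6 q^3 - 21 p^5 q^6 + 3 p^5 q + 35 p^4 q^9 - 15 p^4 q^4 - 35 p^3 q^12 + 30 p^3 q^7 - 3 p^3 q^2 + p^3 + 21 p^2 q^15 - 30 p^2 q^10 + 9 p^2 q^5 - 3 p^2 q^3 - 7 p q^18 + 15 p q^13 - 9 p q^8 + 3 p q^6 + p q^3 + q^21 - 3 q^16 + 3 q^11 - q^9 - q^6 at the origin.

The Hessian of f at 0 has rank 0. Corank 2; j^3 = p^3 is a perfect cube, so E-series; the 4-jet and mu = 7 give E_7.

E_7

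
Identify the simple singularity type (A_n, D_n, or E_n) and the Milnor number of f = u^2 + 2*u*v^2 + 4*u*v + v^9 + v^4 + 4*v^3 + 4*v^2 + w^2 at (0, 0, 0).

Type A_8, Milnor number mu = 8.

The Hessian of f at 0 has rank 2. Corank 1: A-series; mu = 8 gives A_8.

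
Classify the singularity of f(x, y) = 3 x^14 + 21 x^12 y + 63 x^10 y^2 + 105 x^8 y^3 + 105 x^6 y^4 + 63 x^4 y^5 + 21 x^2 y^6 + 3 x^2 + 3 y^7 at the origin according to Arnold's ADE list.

A_6

The Hessian of f at 0 is [[6, 0], [0, 0]] with rank 1, so corank 1. A Groebner basis of the Jacobian ideal J(f) in C{x,y} is {y^6, x}; counting standard monomials gives mu = 6. Corank 1: A-series; mu = 6 gives A_6.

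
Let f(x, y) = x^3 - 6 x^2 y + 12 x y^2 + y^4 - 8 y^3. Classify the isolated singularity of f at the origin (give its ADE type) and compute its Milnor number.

Type E_{6}, Milnor number mu = 6.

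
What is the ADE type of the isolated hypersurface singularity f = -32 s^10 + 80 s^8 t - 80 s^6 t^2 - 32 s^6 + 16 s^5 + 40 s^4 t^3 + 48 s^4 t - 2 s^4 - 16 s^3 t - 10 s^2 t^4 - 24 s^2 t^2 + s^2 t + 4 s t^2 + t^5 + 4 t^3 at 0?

D_6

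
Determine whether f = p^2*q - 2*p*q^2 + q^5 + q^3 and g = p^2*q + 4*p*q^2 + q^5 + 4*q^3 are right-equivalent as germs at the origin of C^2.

Yes.

The Hessian of f at 0 is [[0, 0], [0, 0]] with rank 0, so corank 2. A Groebner basis of the Jacobian ideal J(f) in C{p,q} is {p^2/5 + q^4 - q^2/5, p^3 - q^3, p*q - q^2}; counting standard monomials gives mu = 6. Corank 2; j^3 = q*(p - q)^2 has shape L^2 M (L != M), so D-series; mu = 6 gives D_6. The Hessian of g at 0 is [[0, 0], [0, 0]] with rank 0, so corank 2. A Groebner basis of the Jacobian ideal J(g) in C{p,q} is {p^2/5 + q^4 - 4*q^2/5, p^3 + 8*q^3, p*q + 2*q^2}; counting standard monomials gives mu = 6. Corank 2; j^3 = q*(p + 2*q)^2 has shape L^2 M (L != M), so D-series; mu = 6 gives D_6. Both have type D_6, hence right-equivalent.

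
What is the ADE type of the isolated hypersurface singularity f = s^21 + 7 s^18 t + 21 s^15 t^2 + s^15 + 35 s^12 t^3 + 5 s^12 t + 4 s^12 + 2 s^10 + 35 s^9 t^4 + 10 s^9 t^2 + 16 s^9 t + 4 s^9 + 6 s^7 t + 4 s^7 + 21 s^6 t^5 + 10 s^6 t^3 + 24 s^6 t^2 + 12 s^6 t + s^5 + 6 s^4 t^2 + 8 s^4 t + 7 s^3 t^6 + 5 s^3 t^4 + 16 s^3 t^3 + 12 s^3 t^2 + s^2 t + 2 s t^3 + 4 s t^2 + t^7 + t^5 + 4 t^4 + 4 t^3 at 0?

D_8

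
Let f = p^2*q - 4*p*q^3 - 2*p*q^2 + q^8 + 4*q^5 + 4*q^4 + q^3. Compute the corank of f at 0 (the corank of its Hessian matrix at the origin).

2

Hessian at 0 has rank 0.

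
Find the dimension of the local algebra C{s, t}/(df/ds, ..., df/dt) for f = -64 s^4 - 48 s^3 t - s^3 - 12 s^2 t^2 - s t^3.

7

The Hessian of f at 0 is [[0, 0], [0, 0]] with rank 0, so corank 2. A Groebner basis of the Jacobian ideal J(f) in C{s,t} is {3*s^2/16 + t^4 + t^3/16, s^3, s^2*t - s^2/16 - t^3/48, s^2/2 + s*t^2 + t^3/6}; counting standard monomials gives mu = 7. Corank 2; j^3 = -s^3 is a perfect cube, so E-series; the 4-jet and mu = 7 give E_7.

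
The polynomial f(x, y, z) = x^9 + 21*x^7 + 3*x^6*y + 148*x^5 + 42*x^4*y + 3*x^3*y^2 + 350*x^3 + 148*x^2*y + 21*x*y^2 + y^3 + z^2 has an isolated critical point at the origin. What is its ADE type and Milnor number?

Type D_4, Milnor number mu = 4.

The Hessian of f at 0 is [[0, 0, 0], [0, 0, 0], [0, 0, 2]] with rank 1, so corank 2. A Groebner basis of the Jacobian ideal J(f) in C{x,y,z} is {y^3, x^2 - 3*y^2/146, x*y + 21*y^2/146, z}; counting standard monomials gives mu = 4. Corank 2; j^3 = (7*x + y)*(50*x^2 + 14*x*y + y^2) splits into three distinct lines over C (the quadratic factor has nonzero discriminant), so D_4.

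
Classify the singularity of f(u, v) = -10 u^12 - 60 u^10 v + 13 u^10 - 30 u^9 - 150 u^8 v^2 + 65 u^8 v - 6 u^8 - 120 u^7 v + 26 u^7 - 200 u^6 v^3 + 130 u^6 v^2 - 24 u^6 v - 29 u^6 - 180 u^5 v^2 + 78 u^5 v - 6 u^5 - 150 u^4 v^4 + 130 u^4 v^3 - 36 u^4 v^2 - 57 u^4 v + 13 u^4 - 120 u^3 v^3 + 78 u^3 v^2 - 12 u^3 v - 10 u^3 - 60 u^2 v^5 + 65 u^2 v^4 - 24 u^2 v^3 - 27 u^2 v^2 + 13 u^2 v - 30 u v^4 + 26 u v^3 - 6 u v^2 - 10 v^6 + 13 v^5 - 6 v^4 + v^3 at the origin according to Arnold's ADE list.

D4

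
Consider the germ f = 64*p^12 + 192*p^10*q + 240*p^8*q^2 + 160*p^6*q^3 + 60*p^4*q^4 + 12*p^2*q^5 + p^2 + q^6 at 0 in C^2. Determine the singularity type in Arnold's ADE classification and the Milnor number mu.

Type A_{5}, Milnor number mu = 5.

The Hessian of f at 0 has rank 1. Corank 1: A-series; mu = 5 gives A_5.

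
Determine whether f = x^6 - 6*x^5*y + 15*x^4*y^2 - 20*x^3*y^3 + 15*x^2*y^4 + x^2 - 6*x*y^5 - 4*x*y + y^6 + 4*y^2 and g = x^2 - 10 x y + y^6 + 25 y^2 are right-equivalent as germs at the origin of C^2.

Yes.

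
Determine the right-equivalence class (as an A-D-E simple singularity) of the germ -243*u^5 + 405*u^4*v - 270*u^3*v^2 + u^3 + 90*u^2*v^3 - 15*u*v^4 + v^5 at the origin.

E8

The Hessian of f at 0 is [[0, 0], [0, 0]] with rank 0, so corank 2. A Groebner basis of the Jacobian ideal J(f) in C{u,v} is {v^5, u*v^3 - v^4/12, u^2}; counting standard monomials gives mu = 8. Corank 2; j^3 = u^3 is a perfect cube, so E-series; the 5-jet and mu = 8 give E_8.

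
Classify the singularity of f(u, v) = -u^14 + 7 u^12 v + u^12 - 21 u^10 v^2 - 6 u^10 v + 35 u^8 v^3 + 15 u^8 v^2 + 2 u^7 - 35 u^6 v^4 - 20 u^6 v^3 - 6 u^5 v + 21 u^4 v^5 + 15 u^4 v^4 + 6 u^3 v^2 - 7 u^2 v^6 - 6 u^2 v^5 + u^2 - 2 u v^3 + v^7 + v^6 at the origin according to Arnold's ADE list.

The Hessian of f at 0 has rank 1. Corank 1: A-series; mu = 6 gives A_6.

A_{6}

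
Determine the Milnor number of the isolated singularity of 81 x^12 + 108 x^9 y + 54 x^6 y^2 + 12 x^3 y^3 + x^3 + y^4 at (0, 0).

The Hessian of f at 0 has rank 0. Corank 2; j^3 = x^3 is a perfect cube, so E-series; the 4-jet and mu = 6 give E_6.

6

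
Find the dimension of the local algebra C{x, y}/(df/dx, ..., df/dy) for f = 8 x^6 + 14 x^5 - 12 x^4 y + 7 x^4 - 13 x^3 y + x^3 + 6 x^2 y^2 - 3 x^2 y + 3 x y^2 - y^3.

The Hessian of f at 0 has rank 0. Corank 2; j^3 = (x - y)^3 is a perfect cube, so E-series; the 4-jet and mu = 7 give E_7.

7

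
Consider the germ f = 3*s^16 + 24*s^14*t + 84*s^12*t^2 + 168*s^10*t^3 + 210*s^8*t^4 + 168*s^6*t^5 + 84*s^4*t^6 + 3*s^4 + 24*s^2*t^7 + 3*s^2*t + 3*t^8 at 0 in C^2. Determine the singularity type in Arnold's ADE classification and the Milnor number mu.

The Hessian of f at 0 has rank 0. Corank 2; j^3 = 3*s^2*t has shape L^2 M (L != M), so D-series; mu = 9 gives D_9.

Type D_9, Milnor number mu = 9.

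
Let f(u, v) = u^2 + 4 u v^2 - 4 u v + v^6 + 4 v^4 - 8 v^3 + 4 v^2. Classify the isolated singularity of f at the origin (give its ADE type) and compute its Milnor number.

Type A_{5}, Milnor number mu = 5.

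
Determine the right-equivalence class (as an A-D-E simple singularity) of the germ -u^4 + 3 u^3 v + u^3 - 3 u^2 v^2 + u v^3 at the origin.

E_{7}

The Hessian of f at 0 has rank 0. Corank 2; j^3 = u^3 is a perfect cube, so E-series; the 4-jet and mu = 7 give E_7.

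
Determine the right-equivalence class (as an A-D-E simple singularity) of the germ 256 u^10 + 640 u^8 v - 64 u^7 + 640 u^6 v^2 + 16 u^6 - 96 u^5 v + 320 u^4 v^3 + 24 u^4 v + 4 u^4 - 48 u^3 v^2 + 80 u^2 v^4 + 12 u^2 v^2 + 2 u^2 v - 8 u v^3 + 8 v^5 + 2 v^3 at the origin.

D_{4}

The Hessian of f at 0 has rank 0. Corank 2; j^3 = 2*v*(u^2 + v^2) splits into three distinct lines over C (the quadratic factor has nonzero discriminant), so D_4.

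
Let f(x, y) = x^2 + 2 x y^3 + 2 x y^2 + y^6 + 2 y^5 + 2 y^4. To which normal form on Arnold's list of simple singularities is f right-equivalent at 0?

A3

The Hessian of f at 0 is [[2, 0], [0, 0]] with rank 1, so corank 1. A Groebner basis of the Jacobian ideal J(f) in C{x,y} is {x^2, x*y, x + y^2}; counting standard monomials gives mu = 3. Corank 1: A-series; mu = 3 gives A_3.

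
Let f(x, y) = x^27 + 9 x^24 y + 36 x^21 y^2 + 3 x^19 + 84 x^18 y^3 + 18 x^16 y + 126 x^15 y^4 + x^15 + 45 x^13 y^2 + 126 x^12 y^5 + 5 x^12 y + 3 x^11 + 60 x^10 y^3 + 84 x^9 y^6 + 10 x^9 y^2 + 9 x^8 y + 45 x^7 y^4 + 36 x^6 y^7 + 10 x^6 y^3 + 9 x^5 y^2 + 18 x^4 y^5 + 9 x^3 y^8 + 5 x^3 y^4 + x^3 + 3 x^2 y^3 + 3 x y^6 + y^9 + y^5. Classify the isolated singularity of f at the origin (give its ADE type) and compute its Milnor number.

The Hessian of f at 0 has rank 0. Corank 2; j^3 = x^3 is a perfect cube, so E-series; the 5-jet and mu = 8 give E_8.

Type E8, Milnor number mu = 8.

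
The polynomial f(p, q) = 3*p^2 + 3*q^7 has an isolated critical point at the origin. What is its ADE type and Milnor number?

The Hessian of f at 0 is [[6, 0], [0, 0]] with rank 1, so corank 1. A Groebner basis of the Jacobian ideal J(f) in C{p,q} is {q^6, p}; counting standard monomials gives mu = 6. Corank 1: A-series; mu = 6 gives A_6.

Type A_{6}, Milnor number mu = 6.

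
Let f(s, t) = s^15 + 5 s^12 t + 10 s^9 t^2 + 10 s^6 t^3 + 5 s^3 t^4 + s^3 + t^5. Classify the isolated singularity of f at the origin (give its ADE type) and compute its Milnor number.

The Hessian of f at 0 is [[0, 0], [0, 0]] with rank 0, so corank 2. A Groebner basis of the Jacobian ideal J(f) in C{s,t} is {t^4, s^2}; counting standard monomials gives mu = 8. Corank 2; j^3 = s^3 is a perfect cube, so E-series; the 5-jet and mu = 8 give E_8.

Type E8, Milnor number mu = 8.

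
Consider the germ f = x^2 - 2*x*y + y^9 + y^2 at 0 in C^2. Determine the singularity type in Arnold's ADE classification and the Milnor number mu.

The Hessian of f at 0 is [[2, -2], [-2, 2]] with rank 1, so corank 1. A Groebner basis of the Jacobian ideal J(f) in C{x,y} is {y^8, x - y}; counting standard monomials gives mu = 8. Corank 1: A-series; mu = 8 gives A_8.

Type A8, Milnor number mu = 8.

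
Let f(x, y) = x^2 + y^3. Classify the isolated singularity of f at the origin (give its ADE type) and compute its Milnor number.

The Hessian of f at 0 has rank 1. Corank 1: A-series; mu = 2 gives A_2.

Type A_{2}, Milnor number mu = 2.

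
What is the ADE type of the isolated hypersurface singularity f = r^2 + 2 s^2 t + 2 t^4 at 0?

D_5

The Hessian of f at 0 has rank 1. Corank 2; j^3 = 2*s^2*t has shape L^2 M (L != M), so D-series; mu = 5 gives D_5.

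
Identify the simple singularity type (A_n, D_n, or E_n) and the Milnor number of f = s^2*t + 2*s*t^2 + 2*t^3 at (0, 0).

Type D_4, Milnor number mu = 4.

The Hessian of f at 0 is [[0, 0], [0, 0]] with rank 0, so corank 2. A Groebner basis of the Jacobian ideal J(f) in C{s,t} is {t^3, s^2 + 2*t^2, s*t + t^2}; counting standard monomials gives mu = 4. Corank 2; j^3 = t*(s^2 + 2*s*t + 2*t^2) splits into three distinct lines over C (the quadratic factor has nonzero discriminant), so D_4.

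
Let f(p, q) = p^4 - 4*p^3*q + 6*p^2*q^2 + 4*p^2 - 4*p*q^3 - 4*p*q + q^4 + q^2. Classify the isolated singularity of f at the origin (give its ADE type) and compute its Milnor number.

The Hessian of f at 0 has rank 1. Corank 1: A-series; mu = 3 gives A_3.

Type A_{3}, Milnor number mu = 3.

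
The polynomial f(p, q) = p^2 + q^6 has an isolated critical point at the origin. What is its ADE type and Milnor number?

The Hessian of f at 0 has rank 1. Corank 1: A-series; mu = 5 gives A_5.

Type A5, Milnor number mu = 5.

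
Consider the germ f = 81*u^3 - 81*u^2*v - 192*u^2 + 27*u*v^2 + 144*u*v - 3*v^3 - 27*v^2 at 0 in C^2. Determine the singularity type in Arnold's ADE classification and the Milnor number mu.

Type A_2, Milnor number mu = 2.

The Hessian of f at 0 is [[-384, 144], [144, -54]] with rank 1, so corank 1. A Groebner basis of the Jacobian ideal J(f) in C{u,v} is {v^2, u - 3*v/8}; counting standard monomials gives mu = 2. Corank 1: A-series; mu = 2 gives A_2.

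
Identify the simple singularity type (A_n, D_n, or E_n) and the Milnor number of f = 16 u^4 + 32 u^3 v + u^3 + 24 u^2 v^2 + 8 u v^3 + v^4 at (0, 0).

The Hessian of f at 0 has rank 0. Corank 2; j^3 = u^3 is a perfect cube, so E-series; the 4-jet and mu = 6 give E_6.

Type E_6, Milnor number mu = 6.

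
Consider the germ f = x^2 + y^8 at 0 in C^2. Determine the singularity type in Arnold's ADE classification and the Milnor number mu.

Type A7, Milnor number mu = 7.

The Hessian of f at 0 has rank 1. Corank 1: A-series; mu = 7 gives A_7.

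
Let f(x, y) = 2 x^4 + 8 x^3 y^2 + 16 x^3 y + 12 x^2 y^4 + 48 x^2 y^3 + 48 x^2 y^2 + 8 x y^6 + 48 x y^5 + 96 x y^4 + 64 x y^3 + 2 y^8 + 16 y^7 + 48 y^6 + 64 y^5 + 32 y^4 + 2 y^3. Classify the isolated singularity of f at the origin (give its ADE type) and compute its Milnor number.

Type E_{6}, Milnor number mu = 6.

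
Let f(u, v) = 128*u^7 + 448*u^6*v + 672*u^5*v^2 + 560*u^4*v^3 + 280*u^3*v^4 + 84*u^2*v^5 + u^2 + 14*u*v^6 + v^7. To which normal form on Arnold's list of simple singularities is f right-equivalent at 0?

A6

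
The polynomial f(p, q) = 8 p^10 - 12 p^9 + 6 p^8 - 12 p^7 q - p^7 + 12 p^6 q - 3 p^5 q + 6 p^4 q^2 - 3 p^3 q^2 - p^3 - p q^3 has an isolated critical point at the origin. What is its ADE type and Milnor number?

Type E_7, Milnor number mu = 7.

The Hessian of f at 0 is [[0, 0], [0, 0]] with rank 0, so corank 2. A Groebner basis of the Jacobian ideal J(f) in C{p,q} is {p^3, p*q^2, 3*p^2 + q^3}; counting standard monomials gives mu = 7. Corank 2; j^3 = -p^3 is a perfect cube, so E-series; the 4-jet and mu = 7 give E_7.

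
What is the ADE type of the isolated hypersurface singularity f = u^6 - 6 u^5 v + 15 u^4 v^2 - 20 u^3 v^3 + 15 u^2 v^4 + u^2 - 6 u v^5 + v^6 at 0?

A_{5}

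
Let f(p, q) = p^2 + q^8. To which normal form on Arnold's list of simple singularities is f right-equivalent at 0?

The Hessian of f at 0 is [[2, 0], [0, 0]] with rank 1, so corank 1. A Groebner basis of the Jacobian ideal J(f) in C{p,q} is {q^7, p}; counting standard monomials gives mu = 7. Corank 1: A-series; mu = 7 gives A_7.

A_7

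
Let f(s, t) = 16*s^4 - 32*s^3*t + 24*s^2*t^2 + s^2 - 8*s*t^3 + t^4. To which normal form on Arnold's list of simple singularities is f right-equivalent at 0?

A3

The Hessian of f at 0 has rank 1. Corank 1: A-series; mu = 3 gives A_3.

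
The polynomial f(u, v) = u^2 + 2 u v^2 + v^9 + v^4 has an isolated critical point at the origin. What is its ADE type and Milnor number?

Type A_8, Milnor number mu = 8.

The Hessian of f at 0 has rank 1. Corank 1: A-series; mu = 8 gives A_8.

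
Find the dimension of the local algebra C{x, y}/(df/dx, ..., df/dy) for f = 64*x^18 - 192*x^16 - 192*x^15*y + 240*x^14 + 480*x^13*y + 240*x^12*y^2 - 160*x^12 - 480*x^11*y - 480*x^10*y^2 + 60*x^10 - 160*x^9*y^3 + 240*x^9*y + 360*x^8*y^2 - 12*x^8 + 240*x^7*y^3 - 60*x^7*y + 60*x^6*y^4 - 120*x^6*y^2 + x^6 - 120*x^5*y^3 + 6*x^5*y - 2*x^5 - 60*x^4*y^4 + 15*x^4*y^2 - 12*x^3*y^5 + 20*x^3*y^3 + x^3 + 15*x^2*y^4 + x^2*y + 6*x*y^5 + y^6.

The Hessian of f at 0 is [[0, 0], [0, 0]] with rank 0, so corank 2. A Groebner basis of the Jacobian ideal J(f) in C{x,y} is {-x*y/6 + y^5, x*y^2, x^2 + x*y}; counting standard monomials gives mu = 7. Corank 2; j^3 = x^2*(x + y) has shape L^2 M (L != M), so D-series; mu = 7 gives D_7.

7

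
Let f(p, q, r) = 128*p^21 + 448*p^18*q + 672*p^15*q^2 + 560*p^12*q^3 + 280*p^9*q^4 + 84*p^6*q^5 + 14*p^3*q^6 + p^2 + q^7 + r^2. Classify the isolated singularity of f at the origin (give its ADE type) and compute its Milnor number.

Type A_6, Milnor number mu = 6.

The Hessian of f at 0 has rank 2. Corank 1: A-series; mu = 6 gives A_6.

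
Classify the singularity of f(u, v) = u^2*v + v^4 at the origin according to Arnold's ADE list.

D_{5}

The Hessian of f at 0 is [[0, 0], [0, 0]] with rank 0, so corank 2. A Groebner basis of the Jacobian ideal J(f) in C{u,v} is {u^3, u^2/4 + v^3, u*v}; counting standard monomials gives mu = 5. Corank 2; j^3 = u^2*v has shape L^2 M (L != M), so D-series; mu = 5 gives D_5.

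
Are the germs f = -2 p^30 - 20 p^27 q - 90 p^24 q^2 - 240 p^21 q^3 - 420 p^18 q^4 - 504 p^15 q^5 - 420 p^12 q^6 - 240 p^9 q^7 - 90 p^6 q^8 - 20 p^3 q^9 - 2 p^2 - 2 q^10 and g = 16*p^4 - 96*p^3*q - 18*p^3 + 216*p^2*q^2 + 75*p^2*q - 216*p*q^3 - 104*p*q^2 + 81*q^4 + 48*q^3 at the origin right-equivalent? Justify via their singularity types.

No.

The Hessian of f at 0 has rank 1. Corank 1: A-series; mu = 9 gives A_9. The Hessian of g at 0 has rank 0. Corank 2; j^3 = -(2*p - 3*q)*(3*p - 4*q)^2 has shape L^2 M (L != M), so D-series; mu = 5 gives D_5. f is A_9 but g is D_5, hence not right-equivalent.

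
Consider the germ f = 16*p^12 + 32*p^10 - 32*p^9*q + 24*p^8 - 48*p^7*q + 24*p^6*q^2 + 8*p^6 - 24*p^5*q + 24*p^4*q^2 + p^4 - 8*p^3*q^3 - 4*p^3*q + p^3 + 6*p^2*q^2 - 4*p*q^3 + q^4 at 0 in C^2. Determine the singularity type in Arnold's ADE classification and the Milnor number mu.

Type E_6, Milnor number mu = 6.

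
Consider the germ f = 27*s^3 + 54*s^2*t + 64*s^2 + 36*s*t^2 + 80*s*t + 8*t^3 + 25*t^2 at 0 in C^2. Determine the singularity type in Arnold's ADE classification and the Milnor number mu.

Type A_2, Milnor number mu = 2.

The Hessian of f at 0 has rank 1. Corank 1: A-series; mu = 2 gives A_2.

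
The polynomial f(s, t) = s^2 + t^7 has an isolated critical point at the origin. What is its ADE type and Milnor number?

Type A_{6}, Milnor number mu = 6.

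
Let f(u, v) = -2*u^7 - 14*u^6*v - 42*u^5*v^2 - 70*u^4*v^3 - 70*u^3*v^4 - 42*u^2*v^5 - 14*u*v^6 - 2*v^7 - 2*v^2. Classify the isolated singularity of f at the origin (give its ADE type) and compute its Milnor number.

Type A_6, Milnor number mu = 6.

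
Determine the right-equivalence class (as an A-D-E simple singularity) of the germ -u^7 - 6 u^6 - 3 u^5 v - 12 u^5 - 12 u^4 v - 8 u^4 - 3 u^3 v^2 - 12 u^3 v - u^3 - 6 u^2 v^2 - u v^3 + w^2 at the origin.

The Hessian of f at 0 is [[0, 0, 0], [0, 0, 0], [0, 0, 2]] with rank 1, so corank 2. A Groebner basis of the Jacobian ideal J(f) in C{u,v,w} is {3*u^2/4 + v^4 + v^3/4, u^3, u^2*v - u^2/4 - v^3/12, u^2 + u*v^2 + v^3/3, w}; counting standard monomials gives mu = 7. Corank 2; j^3 = -u^3 is a perfect cube, so E-series; the 4-jet and mu = 7 give E_7.

E7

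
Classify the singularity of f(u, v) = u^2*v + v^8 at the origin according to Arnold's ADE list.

D_9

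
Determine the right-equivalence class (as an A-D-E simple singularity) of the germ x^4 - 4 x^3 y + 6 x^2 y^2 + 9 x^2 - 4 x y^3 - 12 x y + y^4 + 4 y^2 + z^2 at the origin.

A_3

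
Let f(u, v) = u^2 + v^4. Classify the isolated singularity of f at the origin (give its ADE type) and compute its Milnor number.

Type A3, Milnor number mu = 3.

The Hessian of f at 0 is [[2, 0], [0, 0]] with rank 1, so corank 1. A Groebner basis of the Jacobian ideal J(f) in C{u,v} is {v^3, u}; counting standard monomials gives mu = 3. Corank 1: A-series; mu = 3 gives A_3.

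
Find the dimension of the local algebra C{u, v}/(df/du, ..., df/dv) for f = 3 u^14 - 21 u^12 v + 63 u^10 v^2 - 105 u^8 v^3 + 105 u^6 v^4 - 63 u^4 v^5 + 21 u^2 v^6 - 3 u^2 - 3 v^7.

6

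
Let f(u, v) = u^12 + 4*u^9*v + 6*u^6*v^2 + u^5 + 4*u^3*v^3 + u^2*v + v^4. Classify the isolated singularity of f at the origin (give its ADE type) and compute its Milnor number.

The Hessian of f at 0 has rank 0. Corank 2; j^3 = u^2*v has shape L^2 M (L != M), so D-series; mu = 5 gives D_5.

Type D5, Milnor number mu = 5.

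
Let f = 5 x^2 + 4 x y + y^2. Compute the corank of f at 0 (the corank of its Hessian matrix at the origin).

0

Hessian at 0 has rank 2.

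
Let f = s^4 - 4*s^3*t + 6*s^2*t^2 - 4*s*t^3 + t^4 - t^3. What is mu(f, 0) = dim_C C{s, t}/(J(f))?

6

The Hessian of f at 0 has rank 0. Corank 2; j^3 = -t^3 is a perfect cube, so E-series; the 4-jet and mu = 6 give E_6.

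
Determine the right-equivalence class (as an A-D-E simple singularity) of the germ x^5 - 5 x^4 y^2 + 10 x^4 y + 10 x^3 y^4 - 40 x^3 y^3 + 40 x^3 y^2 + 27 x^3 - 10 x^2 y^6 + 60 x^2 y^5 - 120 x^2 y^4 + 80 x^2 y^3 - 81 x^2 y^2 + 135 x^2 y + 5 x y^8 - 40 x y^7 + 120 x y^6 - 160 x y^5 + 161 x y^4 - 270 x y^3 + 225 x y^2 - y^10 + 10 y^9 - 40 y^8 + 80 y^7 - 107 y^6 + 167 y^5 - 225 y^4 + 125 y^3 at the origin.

The Hessian of f at 0 is [[0, 0], [0, 0]] with rank 0, so corank 2. A Groebner basis of the Jacobian ideal J(f) in C{x,y} is {-7*x^2/4 + x*y^3 + 7*x*y^2/2 - 35*x*y/6 + 35*y^3/6 - 175*y^2/36, x^2 - 2*x*y^2 + 10*x*y/3 + y^4 - 10*y^3/3 + 25*y^2/9, x^3 + 5*x^2/6 - 10*x*y^2 + 25*x*y/9 - 325*y^3/27 + 125*y^2/54, x^2*y - x^2/6 + 11*x*y^2/3 - 5*x*y/9 + 10*y^3/3 - 25*y^2/54}; counting standard monomials gives mu = 8. Corank 2; j^3 = (3*x + 5*y)^3 is a perfect cube, so E-series; the 5-jet and mu = 8 give E_8.

E8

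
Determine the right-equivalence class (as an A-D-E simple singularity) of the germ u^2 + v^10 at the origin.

A_{9}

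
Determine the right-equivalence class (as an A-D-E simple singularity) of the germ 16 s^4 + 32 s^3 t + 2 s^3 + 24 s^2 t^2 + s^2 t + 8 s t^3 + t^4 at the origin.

D_5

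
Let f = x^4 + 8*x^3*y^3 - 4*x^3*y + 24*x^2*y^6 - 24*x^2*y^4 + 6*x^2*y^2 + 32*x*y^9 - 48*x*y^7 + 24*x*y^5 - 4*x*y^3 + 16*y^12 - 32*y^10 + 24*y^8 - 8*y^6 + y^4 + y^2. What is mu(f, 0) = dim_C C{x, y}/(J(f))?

The Hessian of f at 0 has rank 1. Corank 1: A-series; mu = 3 gives A_3.

3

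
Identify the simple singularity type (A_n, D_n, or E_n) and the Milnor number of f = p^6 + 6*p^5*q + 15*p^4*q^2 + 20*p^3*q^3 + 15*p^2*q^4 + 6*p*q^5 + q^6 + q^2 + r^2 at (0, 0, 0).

The Hessian of f at 0 is [[0, 0, 0], [0, 2, 0], [0, 0, 2]] with rank 2, so corank 1. A Groebner basis of the Jacobian ideal J(f) in C{p,q,r} is {p^5, q, r}; counting standard monomials gives mu = 5. Corank 1: A-series; mu = 5 gives A_5.

Type A5, Milnor number mu = 5.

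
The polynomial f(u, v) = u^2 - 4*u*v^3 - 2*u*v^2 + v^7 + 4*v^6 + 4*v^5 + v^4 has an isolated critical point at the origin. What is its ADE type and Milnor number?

Type A_6, Milnor number mu = 6.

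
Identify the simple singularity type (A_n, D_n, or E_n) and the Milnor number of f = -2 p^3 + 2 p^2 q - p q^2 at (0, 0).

Type D_4, Milnor number mu = 4.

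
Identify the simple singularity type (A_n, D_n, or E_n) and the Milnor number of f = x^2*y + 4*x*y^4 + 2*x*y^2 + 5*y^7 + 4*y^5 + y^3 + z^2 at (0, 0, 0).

Type D_{8}, Milnor number mu = 8.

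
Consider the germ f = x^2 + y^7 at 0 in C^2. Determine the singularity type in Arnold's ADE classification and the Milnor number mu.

Type A_{6}, Milnor number mu = 6.

The Hessian of f at 0 has rank 1. Corank 1: A-series; mu = 6 gives A_6.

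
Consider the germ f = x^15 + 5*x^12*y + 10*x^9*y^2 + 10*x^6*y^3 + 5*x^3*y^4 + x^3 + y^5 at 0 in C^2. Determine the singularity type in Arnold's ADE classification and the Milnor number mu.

Type E_{8}, Milnor number mu = 8.

The Hessian of f at 0 is [[0, 0], [0, 0]] with rank 0, so corank 2. A Groebner basis of the Jacobian ideal J(f) in C{x,y} is {y^4, x^2}; counting standard monomials gives mu = 8. Corank 2; j^3 = x^3 is a perfect cube, so E-series; the 5-jet and mu = 8 give E_8.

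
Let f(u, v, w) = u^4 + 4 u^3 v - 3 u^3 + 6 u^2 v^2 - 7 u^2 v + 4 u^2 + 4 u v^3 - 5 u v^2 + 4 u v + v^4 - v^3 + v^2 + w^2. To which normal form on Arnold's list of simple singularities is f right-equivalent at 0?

The Hessian of f at 0 has rank 2. Corank 1: A-series; mu = 2 gives A_2.

A_{2}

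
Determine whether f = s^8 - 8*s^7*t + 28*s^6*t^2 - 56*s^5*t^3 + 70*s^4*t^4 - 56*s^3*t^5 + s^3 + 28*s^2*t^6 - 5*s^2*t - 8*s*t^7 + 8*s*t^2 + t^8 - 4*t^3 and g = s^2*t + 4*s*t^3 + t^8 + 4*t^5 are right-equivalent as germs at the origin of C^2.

The Hessian of f at 0 has rank 0. Corank 2; j^3 = (s - 2*t)^2*(s - t) has shape L^2 M (L != M), so D-series; mu = 9 gives D_9. The Hessian of g at 0 has rank 0. Corank 2; j^3 = s^2*t has shape L^2 M (L != M), so D-series; mu = 9 gives D_9. Both have type D_9, hence right-equivalent.

Yes.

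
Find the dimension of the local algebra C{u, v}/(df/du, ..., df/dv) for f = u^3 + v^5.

The Hessian of f at 0 has rank 0. Corank 2; j^3 = u^3 is a perfect cube, so E-series; the 5-jet and mu = 8 give E_8.

8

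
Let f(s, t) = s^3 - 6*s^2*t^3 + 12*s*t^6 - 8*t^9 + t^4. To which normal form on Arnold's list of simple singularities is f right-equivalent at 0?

E6

The Hessian of f at 0 has rank 0. Corank 2; j^3 = s^3 is a perfect cube, so E-series; the 4-jet and mu = 6 give E_6.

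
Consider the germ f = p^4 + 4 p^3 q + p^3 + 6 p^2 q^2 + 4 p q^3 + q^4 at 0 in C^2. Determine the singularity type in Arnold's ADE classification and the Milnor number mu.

The Hessian of f at 0 has rank 0. Corank 2; j^3 = p^3 is a perfect cube, so E-series; the 4-jet and mu = 6 give E_6.

Type E_{6}, Milnor number mu = 6.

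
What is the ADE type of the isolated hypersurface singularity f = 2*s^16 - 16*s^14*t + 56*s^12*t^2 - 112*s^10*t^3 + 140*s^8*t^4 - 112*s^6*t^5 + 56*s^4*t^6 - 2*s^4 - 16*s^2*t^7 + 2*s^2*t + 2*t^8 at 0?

D_9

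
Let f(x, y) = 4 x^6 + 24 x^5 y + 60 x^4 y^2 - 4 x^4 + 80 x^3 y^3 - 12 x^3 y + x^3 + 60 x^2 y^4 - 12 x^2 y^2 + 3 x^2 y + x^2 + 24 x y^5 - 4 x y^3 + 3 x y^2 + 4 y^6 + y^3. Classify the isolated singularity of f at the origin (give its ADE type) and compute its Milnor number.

The Hessian of f at 0 has rank 1. Corank 1: A-series; mu = 2 gives A_2.

Type A_2, Milnor number mu = 2.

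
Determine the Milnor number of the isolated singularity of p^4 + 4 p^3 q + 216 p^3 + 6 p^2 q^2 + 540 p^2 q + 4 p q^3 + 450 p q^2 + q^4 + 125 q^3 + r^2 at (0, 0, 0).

6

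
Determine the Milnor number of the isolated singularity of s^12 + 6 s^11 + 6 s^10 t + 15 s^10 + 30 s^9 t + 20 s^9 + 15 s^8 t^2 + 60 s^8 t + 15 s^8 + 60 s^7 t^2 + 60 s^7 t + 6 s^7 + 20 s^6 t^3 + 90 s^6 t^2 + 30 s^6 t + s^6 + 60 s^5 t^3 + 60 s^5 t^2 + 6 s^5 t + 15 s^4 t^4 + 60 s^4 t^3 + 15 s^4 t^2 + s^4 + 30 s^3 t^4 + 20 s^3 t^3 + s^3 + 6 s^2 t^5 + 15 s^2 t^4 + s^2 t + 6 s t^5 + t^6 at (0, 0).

7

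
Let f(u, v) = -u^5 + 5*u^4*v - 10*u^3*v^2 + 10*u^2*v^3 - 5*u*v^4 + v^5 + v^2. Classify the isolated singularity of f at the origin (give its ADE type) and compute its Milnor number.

The Hessian of f at 0 has rank 1. Corank 1: A-series; mu = 4 gives A_4.

Type A_{4}, Milnor number mu = 4.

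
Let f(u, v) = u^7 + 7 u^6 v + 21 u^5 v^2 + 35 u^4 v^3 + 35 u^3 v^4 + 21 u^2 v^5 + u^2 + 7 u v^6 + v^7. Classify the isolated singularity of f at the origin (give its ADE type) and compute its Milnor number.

Type A_{6}, Milnor number mu = 6.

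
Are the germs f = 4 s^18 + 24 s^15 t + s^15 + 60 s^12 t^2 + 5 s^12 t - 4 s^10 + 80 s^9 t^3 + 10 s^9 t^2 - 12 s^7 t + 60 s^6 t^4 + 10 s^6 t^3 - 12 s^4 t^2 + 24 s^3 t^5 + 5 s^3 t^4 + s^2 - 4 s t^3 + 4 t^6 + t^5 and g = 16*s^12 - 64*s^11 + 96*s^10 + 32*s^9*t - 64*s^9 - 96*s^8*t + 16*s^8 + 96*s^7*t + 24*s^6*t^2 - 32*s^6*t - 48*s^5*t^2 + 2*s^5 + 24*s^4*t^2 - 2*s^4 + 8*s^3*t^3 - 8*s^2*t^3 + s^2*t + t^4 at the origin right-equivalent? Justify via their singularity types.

No.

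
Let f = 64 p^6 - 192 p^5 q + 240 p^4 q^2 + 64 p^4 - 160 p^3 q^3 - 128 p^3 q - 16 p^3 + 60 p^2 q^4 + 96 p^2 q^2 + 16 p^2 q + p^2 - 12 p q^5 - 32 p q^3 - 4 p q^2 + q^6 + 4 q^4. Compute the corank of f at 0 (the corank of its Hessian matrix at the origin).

Hessian at 0 has rank 1.

1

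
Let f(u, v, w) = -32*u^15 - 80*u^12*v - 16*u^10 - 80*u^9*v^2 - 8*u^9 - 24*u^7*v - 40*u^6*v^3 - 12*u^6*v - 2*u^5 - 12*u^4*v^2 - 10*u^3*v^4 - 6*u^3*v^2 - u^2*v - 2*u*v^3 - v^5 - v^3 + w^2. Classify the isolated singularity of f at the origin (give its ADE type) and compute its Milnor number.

Type D_4, Milnor number mu = 4.

The Hessian of f at 0 has rank 1. Corank 2; j^3 = -v*(u^2 + v^2) splits into three distinct lines over C (the quadratic factor has nonzero discriminant), so D_4.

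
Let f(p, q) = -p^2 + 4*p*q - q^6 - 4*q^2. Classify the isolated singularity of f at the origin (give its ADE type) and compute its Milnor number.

The Hessian of f at 0 has rank 1. Corank 1: A-series; mu = 5 gives A_5.

Type A5, Milnor number mu = 5.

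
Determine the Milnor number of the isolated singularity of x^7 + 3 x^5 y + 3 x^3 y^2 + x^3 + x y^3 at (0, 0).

7

The Hessian of f at 0 has rank 0. Corank 2; j^3 = x^3 is a perfect cube, so E-series; the 4-jet and mu = 7 give E_7.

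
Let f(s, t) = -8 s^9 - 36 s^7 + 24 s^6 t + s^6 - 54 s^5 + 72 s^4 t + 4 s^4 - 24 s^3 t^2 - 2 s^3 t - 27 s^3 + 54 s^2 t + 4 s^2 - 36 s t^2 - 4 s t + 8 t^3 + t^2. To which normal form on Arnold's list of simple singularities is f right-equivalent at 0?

The Hessian of f at 0 has rank 1. Corank 1: A-series; mu = 2 gives A_2.

A_2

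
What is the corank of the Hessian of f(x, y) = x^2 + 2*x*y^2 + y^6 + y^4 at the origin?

1

Hessian at 0 has rank 1.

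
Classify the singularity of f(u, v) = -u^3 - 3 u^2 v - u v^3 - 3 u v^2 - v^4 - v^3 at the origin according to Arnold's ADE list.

The Hessian of f at 0 is [[0, 0], [0, 0]] with rank 0, so corank 2. A Groebner basis of the Jacobian ideal J(f) in C{u,v} is {u^3 + 3*u^2*v + 6*u^2 + 12*u*v + 6*v^2, -3*u^2 + u*v^2 - 6*u*v - 3*v^2, 3*u^2 + 6*u*v + v^3 + 3*v^2}; counting standard monomials gives mu = 7. Corank 2; j^3 = -(u + v)^3 is a perfect cube, so E-series; the 4-jet and mu = 7 give E_7.

E_{7}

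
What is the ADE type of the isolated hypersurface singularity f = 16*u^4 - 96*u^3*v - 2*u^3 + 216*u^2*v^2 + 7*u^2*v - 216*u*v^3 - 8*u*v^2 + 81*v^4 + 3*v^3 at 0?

D5

The Hessian of f at 0 is [[0, 0], [0, 0]] with rank 0, so corank 2. A Groebner basis of the Jacobian ideal J(f) in C{u,v} is {u*v^2 + u*v/8 - v^2/8, u*v/8 + v^3 - v^2/8, u^2 - 5*u*v/2 + 3*v^2/2}; counting standard monomials gives mu = 5. Corank 2; j^3 = -(u - v)^2*(2*u - 3*v) has shape L^2 M (L != M), so D-series; mu = 5 gives D_5.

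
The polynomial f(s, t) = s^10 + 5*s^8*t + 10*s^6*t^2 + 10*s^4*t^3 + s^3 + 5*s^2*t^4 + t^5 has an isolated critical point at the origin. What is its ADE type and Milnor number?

Type E_{8}, Milnor number mu = 8.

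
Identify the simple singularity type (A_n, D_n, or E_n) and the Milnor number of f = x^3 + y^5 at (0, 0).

Type E_8, Milnor number mu = 8.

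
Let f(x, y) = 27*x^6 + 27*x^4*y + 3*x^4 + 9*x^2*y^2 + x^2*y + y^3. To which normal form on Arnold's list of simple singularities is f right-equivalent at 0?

D_4

The Hessian of f at 0 has rank 0. Corank 2; j^3 = y*(x^2 + y^2) splits into three distinct lines over C (the quadratic factor has nonzero discriminant), so D_4.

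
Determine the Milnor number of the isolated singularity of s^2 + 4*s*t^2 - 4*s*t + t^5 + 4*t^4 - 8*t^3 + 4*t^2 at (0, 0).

4

The Hessian of f at 0 has rank 1. Corank 1: A-series; mu = 4 gives A_4.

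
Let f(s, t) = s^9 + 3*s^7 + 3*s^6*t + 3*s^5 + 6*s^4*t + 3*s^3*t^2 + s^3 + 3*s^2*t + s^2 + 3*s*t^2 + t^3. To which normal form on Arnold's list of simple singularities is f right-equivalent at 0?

A_2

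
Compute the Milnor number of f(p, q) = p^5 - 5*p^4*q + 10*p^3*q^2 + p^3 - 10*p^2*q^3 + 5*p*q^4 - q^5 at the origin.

The Hessian of f at 0 is [[0, 0], [0, 0]] with rank 0, so corank 2. A Groebner basis of the Jacobian ideal J(f) in C{p,q} is {q^5, p*q^3 - q^4/4, p^2}; counting standard monomials gives mu = 8. Corank 2; j^3 = p^3 is a perfect cube, so E-series; the 5-jet and mu = 8 give E_8.

8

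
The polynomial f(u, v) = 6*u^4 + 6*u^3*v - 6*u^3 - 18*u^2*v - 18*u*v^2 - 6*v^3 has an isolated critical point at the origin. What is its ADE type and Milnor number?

The Hessian of f at 0 has rank 0. Corank 2; j^3 = -6*(u + v)^3 is a perfect cube, so E-series; the 4-jet and mu = 7 give E_7.

Type E_{7}, Milnor number mu = 7.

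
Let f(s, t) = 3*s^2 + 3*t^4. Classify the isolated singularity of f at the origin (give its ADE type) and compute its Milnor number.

Type A3, Milnor number mu = 3.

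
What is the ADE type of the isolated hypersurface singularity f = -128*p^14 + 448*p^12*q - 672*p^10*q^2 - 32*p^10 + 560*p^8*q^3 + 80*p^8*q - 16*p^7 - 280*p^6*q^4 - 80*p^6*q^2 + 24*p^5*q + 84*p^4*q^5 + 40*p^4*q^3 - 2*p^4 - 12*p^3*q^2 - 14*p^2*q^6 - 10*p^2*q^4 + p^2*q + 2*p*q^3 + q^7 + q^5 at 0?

The Hessian of f at 0 has rank 0. Corank 2; j^3 = p^2*q has shape L^2 M (L != M), so D-series; mu = 8 gives D_8.

D8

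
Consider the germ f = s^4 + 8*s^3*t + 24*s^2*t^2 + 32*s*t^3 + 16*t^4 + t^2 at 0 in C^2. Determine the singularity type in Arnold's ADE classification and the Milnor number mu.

Type A_3, Milnor number mu = 3.

The Hessian of f at 0 is [[0, 0], [0, 2]] with rank 1, so corank 1. A Groebner basis of the Jacobian ideal J(f) in C{s,t} is {s^3, t}; counting standard monomials gives mu = 3. Corank 1: A-series; mu = 3 gives A_3.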